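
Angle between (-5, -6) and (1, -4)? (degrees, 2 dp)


u.v = 19, |u| = sqrt(61) = 7.8102, |v| = sqrt(17) = 4.1231
cos(theta) = u.v/(|u||v|) = 19/sqrt(1037) = 0.590017
theta = acos(0.590017) = 53.84 degrees

53.84 degrees


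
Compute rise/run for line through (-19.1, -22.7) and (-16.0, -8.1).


slope = (y2-y1)/(x2-x1) = ((-8.1)-(-22.7))/((-16)-(-19.1)) = 14.6/3.1 = 4.7097

4.7097


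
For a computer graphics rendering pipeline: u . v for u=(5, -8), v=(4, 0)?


u . v = u_x*v_x + u_y*v_y = 5*4 + (-8)*0
= 20 + 0 = 20

20


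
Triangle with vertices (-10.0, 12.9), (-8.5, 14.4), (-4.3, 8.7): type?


Side lengths squared: AB^2=4.5, BC^2=50.13, CA^2=50.13
Sorted: [4.5, 50.13, 50.13]
By sides: Isosceles, By angles: Acute

Isosceles, Acute


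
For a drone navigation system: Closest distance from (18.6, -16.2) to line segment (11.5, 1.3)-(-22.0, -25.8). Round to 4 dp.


Project P onto AB: t = 0.1273 (clamped to [0,1])
Closest point on segment: (7.2346, -2.1505)
Distance: 18.071

18.071


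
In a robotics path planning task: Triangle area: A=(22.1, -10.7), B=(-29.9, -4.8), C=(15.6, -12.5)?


Area = |x_A(y_B-y_C) + x_B(y_C-y_A) + x_C(y_A-y_B)|/2
= |170.17 + 53.82 + (-92.04)|/2
= 131.95/2 = 65.975

65.975


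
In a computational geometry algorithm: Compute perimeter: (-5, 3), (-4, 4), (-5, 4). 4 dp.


Sides: (-5, 3)->(-4, 4): sqrt(2) = 1.414214, (-4, 4)->(-5, 4): sqrt(1) = 1, (-5, 4)->(-5, 3): sqrt(1) = 1
Sum = 3.414214
Perimeter = 3.4142

3.4142


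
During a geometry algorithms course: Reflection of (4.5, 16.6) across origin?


Reflection over origin: (x,y) -> (-x,-y)
(4.5, 16.6) -> (-4.5, -16.6)

(-4.5, -16.6)


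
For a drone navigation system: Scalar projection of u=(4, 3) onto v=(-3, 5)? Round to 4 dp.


u.v = 3, |v| = sqrt(34) = 5.831
Scalar projection = u.v / |v| = 3 / sqrt(34) = 0.5145

0.5145


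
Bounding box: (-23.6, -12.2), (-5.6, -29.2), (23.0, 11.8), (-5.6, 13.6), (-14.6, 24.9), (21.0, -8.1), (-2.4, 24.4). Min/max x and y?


x range: [-23.6, 23]
y range: [-29.2, 24.9]
Bounding box: (-23.6,-29.2) to (23,24.9)

(-23.6,-29.2) to (23,24.9)


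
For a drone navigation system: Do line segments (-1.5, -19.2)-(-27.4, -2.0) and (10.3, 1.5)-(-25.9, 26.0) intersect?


Cross products: d1=1038.44, d2=1050.35, d3=-739.09, d4=-751
d1*d2 < 0 and d3*d4 < 0? no

No, they don't intersect


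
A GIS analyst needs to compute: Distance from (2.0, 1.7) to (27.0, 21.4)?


dx=25, dy=19.7
d^2 = 25^2 + 19.7^2 = 1013.09
d = sqrt(1013.09) = 31.8291

31.8291


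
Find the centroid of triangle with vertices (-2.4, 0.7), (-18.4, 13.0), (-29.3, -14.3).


Centroid = ((x_A+x_B+x_C)/3, (y_A+y_B+y_C)/3)
= (((-2.4)+(-18.4)+(-29.3))/3, (0.7+13+(-14.3))/3)
= (-16.7, -0.2)

(-16.7, -0.2)


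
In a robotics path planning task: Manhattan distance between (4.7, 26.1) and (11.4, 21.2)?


|4.7-11.4| + |26.1-21.2| = 6.7 + 4.9 = 11.6

11.6


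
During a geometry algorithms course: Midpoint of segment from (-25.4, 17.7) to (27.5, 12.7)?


M = (((-25.4)+27.5)/2, (17.7+12.7)/2)
= (1.05, 15.2)

(1.05, 15.2)


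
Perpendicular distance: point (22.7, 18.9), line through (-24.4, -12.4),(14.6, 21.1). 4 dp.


|cross product| = 357.15
|line direction| = sqrt(2643.25) = 51.4125
Distance = 357.15/sqrt(2643.25) = 6.9467

6.9467


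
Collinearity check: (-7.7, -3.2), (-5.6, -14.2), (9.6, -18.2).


Cross product: ((-5.6)-(-7.7))*((-18.2)-(-3.2)) - ((-14.2)-(-3.2))*(9.6-(-7.7))
= 158.8

No, not collinear


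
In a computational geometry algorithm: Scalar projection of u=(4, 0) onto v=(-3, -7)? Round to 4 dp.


u.v = -12, |v| = sqrt(58) = 7.6158
Scalar projection = u.v / |v| = -12 / sqrt(58) = -1.5757

-1.5757


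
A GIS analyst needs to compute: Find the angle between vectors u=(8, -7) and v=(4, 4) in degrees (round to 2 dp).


u.v = 4, |u| = sqrt(113) = 10.6301, |v| = sqrt(32) = 5.6569
cos(theta) = u.v/(|u||v|) = 4/sqrt(3616) = 0.066519
theta = acos(0.066519) = 86.19 degrees

86.19 degrees


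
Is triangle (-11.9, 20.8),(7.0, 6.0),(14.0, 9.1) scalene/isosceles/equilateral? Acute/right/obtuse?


Side lengths squared: AB^2=576.25, BC^2=58.61, CA^2=807.7
Sorted: [58.61, 576.25, 807.7]
By sides: Scalene, By angles: Obtuse

Scalene, Obtuse


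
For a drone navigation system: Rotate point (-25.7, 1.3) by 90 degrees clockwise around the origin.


90° CW: (x,y) -> (y, -x)
(-25.7,1.3) -> (1.3, 25.7)

(1.3, 25.7)


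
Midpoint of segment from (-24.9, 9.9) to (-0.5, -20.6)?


M = (((-24.9)+(-0.5))/2, (9.9+(-20.6))/2)
= (-12.7, -5.35)

(-12.7, -5.35)


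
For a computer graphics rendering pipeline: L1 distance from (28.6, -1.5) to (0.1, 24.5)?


|28.6-0.1| + |(-1.5)-24.5| = 28.5 + 26 = 54.5

54.5


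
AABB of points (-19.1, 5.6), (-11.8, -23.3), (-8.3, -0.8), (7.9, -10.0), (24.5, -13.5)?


x range: [-19.1, 24.5]
y range: [-23.3, 5.6]
Bounding box: (-19.1,-23.3) to (24.5,5.6)

(-19.1,-23.3) to (24.5,5.6)


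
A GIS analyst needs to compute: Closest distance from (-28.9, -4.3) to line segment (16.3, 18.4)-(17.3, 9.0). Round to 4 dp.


Project P onto AB: t = 1 (clamped to [0,1])
Closest point on segment: (17.3, 9)
Distance: 48.0763

48.0763


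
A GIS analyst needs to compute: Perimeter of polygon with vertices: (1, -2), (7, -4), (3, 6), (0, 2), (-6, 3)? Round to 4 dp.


Sides: (1, -2)->(7, -4): sqrt(40) = 6.324555, (7, -4)->(3, 6): sqrt(116) = 10.77033, (3, 6)->(0, 2): sqrt(25) = 5, (0, 2)->(-6, 3): sqrt(37) = 6.082763, (-6, 3)->(1, -2): sqrt(74) = 8.602325
Sum = 36.779973
Perimeter = 36.78

36.78


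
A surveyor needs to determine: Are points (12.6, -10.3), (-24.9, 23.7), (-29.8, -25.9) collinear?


Cross product: ((-24.9)-12.6)*((-25.9)-(-10.3)) - (23.7-(-10.3))*((-29.8)-12.6)
= 2026.6

No, not collinear


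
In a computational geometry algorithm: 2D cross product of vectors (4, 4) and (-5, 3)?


u x v = u_x*v_y - u_y*v_x = 4*3 - 4*(-5)
= 12 - (-20) = 32

32


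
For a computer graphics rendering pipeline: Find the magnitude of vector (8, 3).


|u| = sqrt(8^2 + 3^2) = sqrt(73) = 8.544

8.544


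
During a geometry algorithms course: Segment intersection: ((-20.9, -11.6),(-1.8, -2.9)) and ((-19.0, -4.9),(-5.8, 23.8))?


Cross products: d1=-33.91, d2=-467.24, d3=111.44, d4=544.77
d1*d2 < 0 and d3*d4 < 0? no

No, they don't intersect


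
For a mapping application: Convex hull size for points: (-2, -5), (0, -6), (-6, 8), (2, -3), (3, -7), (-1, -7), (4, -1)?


Convex hull vertices (CCW): (-6, 8), (-2, -5), (-1, -7), (3, -7), (4, -1)
Count = 5

5


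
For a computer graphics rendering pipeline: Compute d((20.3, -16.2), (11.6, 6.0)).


dx=-8.7, dy=22.2
d^2 = (-8.7)^2 + 22.2^2 = 568.53
d = sqrt(568.53) = 23.8439

23.8439


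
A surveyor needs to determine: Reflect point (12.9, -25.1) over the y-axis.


Reflection over y-axis: (x,y) -> (-x,y)
(12.9, -25.1) -> (-12.9, -25.1)

(-12.9, -25.1)


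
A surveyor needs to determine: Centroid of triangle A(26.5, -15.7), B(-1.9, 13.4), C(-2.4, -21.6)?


Centroid = ((x_A+x_B+x_C)/3, (y_A+y_B+y_C)/3)
= ((26.5+(-1.9)+(-2.4))/3, ((-15.7)+13.4+(-21.6))/3)
= (7.4, -7.9667)

(7.4, -7.9667)


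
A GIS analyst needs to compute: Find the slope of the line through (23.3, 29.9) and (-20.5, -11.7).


slope = (y2-y1)/(x2-x1) = ((-11.7)-29.9)/((-20.5)-23.3) = (-41.6)/(-43.8) = 0.9498

0.9498


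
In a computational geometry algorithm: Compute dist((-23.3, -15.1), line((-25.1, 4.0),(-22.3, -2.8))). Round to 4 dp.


|cross product| = 41.24
|line direction| = sqrt(54.08) = 7.3539
Distance = 41.24/sqrt(54.08) = 5.6079

5.6079


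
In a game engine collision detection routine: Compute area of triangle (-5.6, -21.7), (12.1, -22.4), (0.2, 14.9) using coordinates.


Area = |x_A(y_B-y_C) + x_B(y_C-y_A) + x_C(y_A-y_B)|/2
= |208.88 + 442.86 + 0.14|/2
= 651.88/2 = 325.94

325.94


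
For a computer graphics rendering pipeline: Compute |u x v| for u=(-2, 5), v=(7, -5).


|u x v| = |(-2)*(-5) - 5*7|
= |10 - 35| = 25

25


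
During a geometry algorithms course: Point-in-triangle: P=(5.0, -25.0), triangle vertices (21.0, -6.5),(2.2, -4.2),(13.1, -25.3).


Cross products: AB x AP = 384.6, BC x BP = -167.64, CA x CP = 154.65
All same sign? no

No, outside


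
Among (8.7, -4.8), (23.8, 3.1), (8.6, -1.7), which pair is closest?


d(P0,P1) = 17.0417, d(P0,P2) = 3.1016, d(P1,P2) = 15.9399
Closest: P0 and P2

Closest pair: (8.7, -4.8) and (8.6, -1.7), distance = 3.1016


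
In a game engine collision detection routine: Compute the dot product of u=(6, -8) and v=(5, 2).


u . v = u_x*v_x + u_y*v_y = 6*5 + (-8)*2
= 30 + (-16) = 14

14


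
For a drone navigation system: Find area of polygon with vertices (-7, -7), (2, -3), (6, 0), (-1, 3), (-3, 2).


Shoelace sum: ((-7)*(-3) - 2*(-7)) + (2*0 - 6*(-3)) + (6*3 - (-1)*0) + ((-1)*2 - (-3)*3) + ((-3)*(-7) - (-7)*2)
= 113
Area = |113|/2 = 56.5

56.5


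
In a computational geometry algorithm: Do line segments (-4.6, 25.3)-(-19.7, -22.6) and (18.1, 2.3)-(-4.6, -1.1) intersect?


Cross products: d1=-599.28, d2=436.71, d3=1434.63, d4=398.64
d1*d2 < 0 and d3*d4 < 0? no

No, they don't intersect


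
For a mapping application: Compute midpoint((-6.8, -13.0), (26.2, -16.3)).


M = (((-6.8)+26.2)/2, ((-13)+(-16.3))/2)
= (9.7, -14.65)

(9.7, -14.65)


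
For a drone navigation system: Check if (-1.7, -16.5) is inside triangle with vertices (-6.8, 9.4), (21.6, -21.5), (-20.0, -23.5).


Cross products: AB x AP = -577.97, BC x BP = -254.6, CA x CP = -509.67
All same sign? yes

Yes, inside


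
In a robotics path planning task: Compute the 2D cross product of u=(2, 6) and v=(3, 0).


u x v = u_x*v_y - u_y*v_x = 2*0 - 6*3
= 0 - 18 = -18

-18


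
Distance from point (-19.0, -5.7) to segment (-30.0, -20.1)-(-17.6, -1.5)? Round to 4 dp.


Project P onto AB: t = 0.8089 (clamped to [0,1])
Closest point on segment: (-19.9692, -5.0538)
Distance: 1.1649

1.1649


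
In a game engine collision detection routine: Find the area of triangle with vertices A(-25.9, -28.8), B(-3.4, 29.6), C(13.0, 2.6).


Area = |x_A(y_B-y_C) + x_B(y_C-y_A) + x_C(y_A-y_B)|/2
= |(-699.3) + (-106.76) + (-759.2)|/2
= 1565.26/2 = 782.63

782.63


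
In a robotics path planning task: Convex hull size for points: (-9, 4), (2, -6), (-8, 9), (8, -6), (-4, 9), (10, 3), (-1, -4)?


Convex hull vertices (CCW): (-9, 4), (-1, -4), (2, -6), (8, -6), (10, 3), (-4, 9), (-8, 9)
Count = 7

7


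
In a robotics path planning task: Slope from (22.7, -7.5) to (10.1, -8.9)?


slope = (y2-y1)/(x2-x1) = ((-8.9)-(-7.5))/(10.1-22.7) = (-1.4)/(-12.6) = 0.1111

0.1111


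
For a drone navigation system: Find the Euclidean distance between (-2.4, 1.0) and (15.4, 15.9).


dx=17.8, dy=14.9
d^2 = 17.8^2 + 14.9^2 = 538.85
d = sqrt(538.85) = 23.2131

23.2131


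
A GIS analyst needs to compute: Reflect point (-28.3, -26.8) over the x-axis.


Reflection over x-axis: (x,y) -> (x,-y)
(-28.3, -26.8) -> (-28.3, 26.8)

(-28.3, 26.8)


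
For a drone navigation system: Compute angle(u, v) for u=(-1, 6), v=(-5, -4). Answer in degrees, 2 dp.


u.v = -19, |u| = sqrt(37) = 6.0828, |v| = sqrt(41) = 6.4031
cos(theta) = u.v/(|u||v|) = -19/sqrt(1517) = -0.487821
theta = acos(-0.487821) = 119.2 degrees

119.2 degrees


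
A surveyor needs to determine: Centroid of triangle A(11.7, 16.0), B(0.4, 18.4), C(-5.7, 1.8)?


Centroid = ((x_A+x_B+x_C)/3, (y_A+y_B+y_C)/3)
= ((11.7+0.4+(-5.7))/3, (16+18.4+1.8)/3)
= (2.1333, 12.0667)

(2.1333, 12.0667)


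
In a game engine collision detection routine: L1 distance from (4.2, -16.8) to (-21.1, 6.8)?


|4.2-(-21.1)| + |(-16.8)-6.8| = 25.3 + 23.6 = 48.9

48.9


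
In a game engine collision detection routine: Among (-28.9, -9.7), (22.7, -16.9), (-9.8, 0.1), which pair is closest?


d(P0,P1) = 52.0999, d(P0,P2) = 21.4674, d(P1,P2) = 36.6776
Closest: P0 and P2

Closest pair: (-28.9, -9.7) and (-9.8, 0.1), distance = 21.4674


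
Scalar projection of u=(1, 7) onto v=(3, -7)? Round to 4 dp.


u.v = -46, |v| = sqrt(58) = 7.6158
Scalar projection = u.v / |v| = -46 / sqrt(58) = -6.0401

-6.0401


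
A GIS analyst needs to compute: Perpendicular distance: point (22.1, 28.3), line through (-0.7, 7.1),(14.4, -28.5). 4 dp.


|cross product| = 1131.8
|line direction| = sqrt(1495.37) = 38.67
Distance = 1131.8/sqrt(1495.37) = 29.2682

29.2682


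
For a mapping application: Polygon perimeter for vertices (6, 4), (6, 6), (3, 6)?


Sides: (6, 4)->(6, 6): sqrt(4) = 2, (6, 6)->(3, 6): sqrt(9) = 3, (3, 6)->(6, 4): sqrt(13) = 3.605551
Sum = 8.605551
Perimeter = 8.6056

8.6056


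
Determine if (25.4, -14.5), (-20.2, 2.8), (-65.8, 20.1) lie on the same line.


Cross product: ((-20.2)-25.4)*(20.1-(-14.5)) - (2.8-(-14.5))*((-65.8)-25.4)
= 0

Yes, collinear


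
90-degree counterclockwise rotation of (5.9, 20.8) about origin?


90° CCW: (x,y) -> (-y, x)
(5.9,20.8) -> (-20.8, 5.9)

(-20.8, 5.9)


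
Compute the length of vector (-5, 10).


|u| = sqrt((-5)^2 + 10^2) = sqrt(125) = 11.1803

11.1803


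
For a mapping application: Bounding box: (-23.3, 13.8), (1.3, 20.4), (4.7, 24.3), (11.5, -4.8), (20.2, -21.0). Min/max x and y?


x range: [-23.3, 20.2]
y range: [-21, 24.3]
Bounding box: (-23.3,-21) to (20.2,24.3)

(-23.3,-21) to (20.2,24.3)


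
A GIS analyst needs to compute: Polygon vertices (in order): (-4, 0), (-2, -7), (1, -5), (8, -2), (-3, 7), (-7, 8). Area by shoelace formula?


Shoelace sum: ((-4)*(-7) - (-2)*0) + ((-2)*(-5) - 1*(-7)) + (1*(-2) - 8*(-5)) + (8*7 - (-3)*(-2)) + ((-3)*8 - (-7)*7) + ((-7)*0 - (-4)*8)
= 190
Area = |190|/2 = 95

95


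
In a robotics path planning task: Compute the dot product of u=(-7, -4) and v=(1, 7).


u . v = u_x*v_x + u_y*v_y = (-7)*1 + (-4)*7
= (-7) + (-28) = -35

-35


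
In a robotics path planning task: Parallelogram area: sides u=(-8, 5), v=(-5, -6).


|u x v| = |(-8)*(-6) - 5*(-5)|
= |48 - (-25)| = 73

73


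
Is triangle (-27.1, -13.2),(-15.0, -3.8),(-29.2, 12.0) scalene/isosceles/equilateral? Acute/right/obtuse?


Side lengths squared: AB^2=234.77, BC^2=451.28, CA^2=639.45
Sorted: [234.77, 451.28, 639.45]
By sides: Scalene, By angles: Acute

Scalene, Acute


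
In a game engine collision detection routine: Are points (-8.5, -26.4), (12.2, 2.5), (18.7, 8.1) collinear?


Cross product: (12.2-(-8.5))*(8.1-(-26.4)) - (2.5-(-26.4))*(18.7-(-8.5))
= -71.93

No, not collinear


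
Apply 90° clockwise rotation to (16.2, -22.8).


90° CW: (x,y) -> (y, -x)
(16.2,-22.8) -> (-22.8, -16.2)

(-22.8, -16.2)


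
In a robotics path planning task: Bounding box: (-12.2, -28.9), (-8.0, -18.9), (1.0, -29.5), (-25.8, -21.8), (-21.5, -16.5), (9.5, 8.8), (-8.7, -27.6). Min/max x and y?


x range: [-25.8, 9.5]
y range: [-29.5, 8.8]
Bounding box: (-25.8,-29.5) to (9.5,8.8)

(-25.8,-29.5) to (9.5,8.8)


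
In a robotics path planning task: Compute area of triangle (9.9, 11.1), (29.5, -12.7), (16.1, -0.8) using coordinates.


Area = |x_A(y_B-y_C) + x_B(y_C-y_A) + x_C(y_A-y_B)|/2
= |(-117.81) + (-351.05) + 383.18|/2
= 85.68/2 = 42.84

42.84


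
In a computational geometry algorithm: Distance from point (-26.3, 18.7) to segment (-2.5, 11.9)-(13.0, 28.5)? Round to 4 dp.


Project P onto AB: t = 0 (clamped to [0,1])
Closest point on segment: (-2.5, 11.9)
Distance: 24.7524

24.7524


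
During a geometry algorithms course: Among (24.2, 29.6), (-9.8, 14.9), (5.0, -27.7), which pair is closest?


d(P0,P1) = 37.0417, d(P0,P2) = 60.4312, d(P1,P2) = 45.0977
Closest: P0 and P1

Closest pair: (24.2, 29.6) and (-9.8, 14.9), distance = 37.0417


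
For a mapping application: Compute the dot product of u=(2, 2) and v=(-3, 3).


u . v = u_x*v_x + u_y*v_y = 2*(-3) + 2*3
= (-6) + 6 = 0

0


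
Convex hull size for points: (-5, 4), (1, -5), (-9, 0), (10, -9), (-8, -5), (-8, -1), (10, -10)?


Convex hull vertices (CCW): (-9, 0), (-8, -5), (10, -10), (10, -9), (-5, 4)
Count = 5

5


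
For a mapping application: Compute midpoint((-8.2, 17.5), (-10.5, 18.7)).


M = (((-8.2)+(-10.5))/2, (17.5+18.7)/2)
= (-9.35, 18.1)

(-9.35, 18.1)


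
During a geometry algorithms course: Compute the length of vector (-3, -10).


|u| = sqrt((-3)^2 + (-10)^2) = sqrt(109) = 10.4403

10.4403


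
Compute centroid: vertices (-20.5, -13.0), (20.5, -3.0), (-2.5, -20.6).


Centroid = ((x_A+x_B+x_C)/3, (y_A+y_B+y_C)/3)
= (((-20.5)+20.5+(-2.5))/3, ((-13)+(-3)+(-20.6))/3)
= (-0.8333, -12.2)

(-0.8333, -12.2)


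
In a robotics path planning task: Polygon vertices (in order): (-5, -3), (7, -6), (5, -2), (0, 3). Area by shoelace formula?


Shoelace sum: ((-5)*(-6) - 7*(-3)) + (7*(-2) - 5*(-6)) + (5*3 - 0*(-2)) + (0*(-3) - (-5)*3)
= 97
Area = |97|/2 = 48.5

48.5


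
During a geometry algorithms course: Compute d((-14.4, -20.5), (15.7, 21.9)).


dx=30.1, dy=42.4
d^2 = 30.1^2 + 42.4^2 = 2703.77
d = sqrt(2703.77) = 51.9978

51.9978


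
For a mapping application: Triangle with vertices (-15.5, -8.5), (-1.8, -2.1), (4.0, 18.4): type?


Side lengths squared: AB^2=228.65, BC^2=453.89, CA^2=1103.86
Sorted: [228.65, 453.89, 1103.86]
By sides: Scalene, By angles: Obtuse

Scalene, Obtuse


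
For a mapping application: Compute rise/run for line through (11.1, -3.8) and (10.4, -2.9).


slope = (y2-y1)/(x2-x1) = ((-2.9)-(-3.8))/(10.4-11.1) = 0.9/(-0.7) = -1.2857

-1.2857


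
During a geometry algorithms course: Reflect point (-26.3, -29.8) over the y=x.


Reflection over y=x: (x,y) -> (y,x)
(-26.3, -29.8) -> (-29.8, -26.3)

(-29.8, -26.3)


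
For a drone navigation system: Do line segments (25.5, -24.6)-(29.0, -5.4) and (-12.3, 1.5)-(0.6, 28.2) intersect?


Cross products: d1=-1345.95, d2=-1191.72, d3=817.11, d4=662.88
d1*d2 < 0 and d3*d4 < 0? no

No, they don't intersect


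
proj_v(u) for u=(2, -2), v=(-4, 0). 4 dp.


u.v = -8, |v| = sqrt(16) = 4
Scalar projection = u.v / |v| = -8 / sqrt(16) = -2

-2


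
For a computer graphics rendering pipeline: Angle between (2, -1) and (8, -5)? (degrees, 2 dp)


u.v = 21, |u| = sqrt(5) = 2.2361, |v| = sqrt(89) = 9.434
cos(theta) = u.v/(|u||v|) = 21/sqrt(445) = 0.995495
theta = acos(0.995495) = 5.44 degrees

5.44 degrees


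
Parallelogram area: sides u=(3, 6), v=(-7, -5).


|u x v| = |3*(-5) - 6*(-7)|
= |(-15) - (-42)| = 27

27


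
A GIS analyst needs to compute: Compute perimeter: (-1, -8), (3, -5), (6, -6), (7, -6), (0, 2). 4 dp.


Sides: (-1, -8)->(3, -5): sqrt(25) = 5, (3, -5)->(6, -6): sqrt(10) = 3.162278, (6, -6)->(7, -6): sqrt(1) = 1, (7, -6)->(0, 2): sqrt(113) = 10.630146, (0, 2)->(-1, -8): sqrt(101) = 10.049876
Sum = 29.8423
Perimeter = 29.8423

29.8423


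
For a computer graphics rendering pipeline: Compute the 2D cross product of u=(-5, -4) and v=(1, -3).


u x v = u_x*v_y - u_y*v_x = (-5)*(-3) - (-4)*1
= 15 - (-4) = 19

19


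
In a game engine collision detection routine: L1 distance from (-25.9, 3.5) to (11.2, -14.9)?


|(-25.9)-11.2| + |3.5-(-14.9)| = 37.1 + 18.4 = 55.5

55.5


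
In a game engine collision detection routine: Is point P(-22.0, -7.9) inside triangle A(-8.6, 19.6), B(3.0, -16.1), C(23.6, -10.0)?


Cross products: AB x AP = -797.38, BC x BP = 321.42, CA x CP = 1282.14
All same sign? no

No, outside


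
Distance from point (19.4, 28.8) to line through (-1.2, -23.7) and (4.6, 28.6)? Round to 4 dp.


|cross product| = 772.88
|line direction| = sqrt(2768.93) = 52.6206
Distance = 772.88/sqrt(2768.93) = 14.6878

14.6878


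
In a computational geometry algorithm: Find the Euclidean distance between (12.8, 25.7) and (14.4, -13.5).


dx=1.6, dy=-39.2
d^2 = 1.6^2 + (-39.2)^2 = 1539.2
d = sqrt(1539.2) = 39.2326

39.2326


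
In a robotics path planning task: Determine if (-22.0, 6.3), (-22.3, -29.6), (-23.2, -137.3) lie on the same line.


Cross product: ((-22.3)-(-22))*((-137.3)-6.3) - ((-29.6)-6.3)*((-23.2)-(-22))
= 0

Yes, collinear


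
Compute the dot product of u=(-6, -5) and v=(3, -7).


u . v = u_x*v_x + u_y*v_y = (-6)*3 + (-5)*(-7)
= (-18) + 35 = 17

17


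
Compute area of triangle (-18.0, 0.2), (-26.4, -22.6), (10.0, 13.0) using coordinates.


Area = |x_A(y_B-y_C) + x_B(y_C-y_A) + x_C(y_A-y_B)|/2
= |640.8 + (-337.92) + 228|/2
= 530.88/2 = 265.44

265.44


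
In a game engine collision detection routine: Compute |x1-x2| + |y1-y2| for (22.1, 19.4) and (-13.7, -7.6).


|22.1-(-13.7)| + |19.4-(-7.6)| = 35.8 + 27 = 62.8

62.8


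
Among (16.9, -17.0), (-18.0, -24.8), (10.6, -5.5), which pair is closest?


d(P0,P1) = 35.761, d(P0,P2) = 13.1126, d(P1,P2) = 34.5029
Closest: P0 and P2

Closest pair: (16.9, -17.0) and (10.6, -5.5), distance = 13.1126


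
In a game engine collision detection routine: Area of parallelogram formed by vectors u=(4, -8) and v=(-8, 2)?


|u x v| = |4*2 - (-8)*(-8)|
= |8 - 64| = 56

56


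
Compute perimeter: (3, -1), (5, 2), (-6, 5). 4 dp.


Sides: (3, -1)->(5, 2): sqrt(13) = 3.605551, (5, 2)->(-6, 5): sqrt(130) = 11.401754, (-6, 5)->(3, -1): sqrt(117) = 10.816654
Sum = 25.823959
Perimeter = 25.824

25.824


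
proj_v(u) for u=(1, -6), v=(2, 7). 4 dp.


u.v = -40, |v| = sqrt(53) = 7.2801
Scalar projection = u.v / |v| = -40 / sqrt(53) = -5.4944

-5.4944


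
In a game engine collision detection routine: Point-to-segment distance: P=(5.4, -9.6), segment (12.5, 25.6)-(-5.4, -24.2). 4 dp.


Project P onto AB: t = 0.6713 (clamped to [0,1])
Closest point on segment: (0.483, -7.8327)
Distance: 5.2249

5.2249


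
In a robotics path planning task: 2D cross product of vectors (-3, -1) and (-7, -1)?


u x v = u_x*v_y - u_y*v_x = (-3)*(-1) - (-1)*(-7)
= 3 - 7 = -4

-4


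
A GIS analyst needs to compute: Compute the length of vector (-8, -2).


|u| = sqrt((-8)^2 + (-2)^2) = sqrt(68) = 8.2462

8.2462


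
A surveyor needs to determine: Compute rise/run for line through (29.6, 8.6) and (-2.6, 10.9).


slope = (y2-y1)/(x2-x1) = (10.9-8.6)/((-2.6)-29.6) = 2.3/(-32.2) = -0.0714

-0.0714


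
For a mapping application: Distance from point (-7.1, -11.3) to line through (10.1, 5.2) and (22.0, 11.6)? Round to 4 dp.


|cross product| = 86.27
|line direction| = sqrt(182.57) = 13.5118
Distance = 86.27/sqrt(182.57) = 6.3848

6.3848


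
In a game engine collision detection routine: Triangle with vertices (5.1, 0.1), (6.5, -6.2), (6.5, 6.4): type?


Side lengths squared: AB^2=41.65, BC^2=158.76, CA^2=41.65
Sorted: [41.65, 41.65, 158.76]
By sides: Isosceles, By angles: Obtuse

Isosceles, Obtuse


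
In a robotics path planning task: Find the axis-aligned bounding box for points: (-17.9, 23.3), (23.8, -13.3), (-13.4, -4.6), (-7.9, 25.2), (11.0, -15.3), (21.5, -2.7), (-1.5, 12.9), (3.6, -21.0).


x range: [-17.9, 23.8]
y range: [-21, 25.2]
Bounding box: (-17.9,-21) to (23.8,25.2)

(-17.9,-21) to (23.8,25.2)


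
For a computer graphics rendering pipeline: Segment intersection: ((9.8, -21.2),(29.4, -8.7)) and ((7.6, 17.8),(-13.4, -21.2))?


Cross products: d1=904.8, d2=1406.7, d3=791.9, d4=290
d1*d2 < 0 and d3*d4 < 0? no

No, they don't intersect


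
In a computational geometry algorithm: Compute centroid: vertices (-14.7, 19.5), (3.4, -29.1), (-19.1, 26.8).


Centroid = ((x_A+x_B+x_C)/3, (y_A+y_B+y_C)/3)
= (((-14.7)+3.4+(-19.1))/3, (19.5+(-29.1)+26.8)/3)
= (-10.1333, 5.7333)

(-10.1333, 5.7333)


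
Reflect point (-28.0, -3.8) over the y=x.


Reflection over y=x: (x,y) -> (y,x)
(-28, -3.8) -> (-3.8, -28)

(-3.8, -28)


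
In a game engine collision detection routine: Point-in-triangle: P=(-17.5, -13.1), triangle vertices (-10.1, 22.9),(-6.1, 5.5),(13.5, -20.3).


Cross products: AB x AP = -272.76, BC x BP = -658.68, CA x CP = 1169.28
All same sign? no

No, outside


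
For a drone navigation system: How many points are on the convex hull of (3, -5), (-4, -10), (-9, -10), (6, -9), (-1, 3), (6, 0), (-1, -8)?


Convex hull vertices (CCW): (-9, -10), (-4, -10), (6, -9), (6, 0), (-1, 3)
Count = 5

5


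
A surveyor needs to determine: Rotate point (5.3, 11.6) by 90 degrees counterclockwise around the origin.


90° CCW: (x,y) -> (-y, x)
(5.3,11.6) -> (-11.6, 5.3)

(-11.6, 5.3)


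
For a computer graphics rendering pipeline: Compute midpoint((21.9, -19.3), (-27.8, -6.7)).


M = ((21.9+(-27.8))/2, ((-19.3)+(-6.7))/2)
= (-2.95, -13)

(-2.95, -13)


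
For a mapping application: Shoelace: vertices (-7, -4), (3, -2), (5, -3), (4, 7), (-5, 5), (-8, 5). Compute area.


Shoelace sum: ((-7)*(-2) - 3*(-4)) + (3*(-3) - 5*(-2)) + (5*7 - 4*(-3)) + (4*5 - (-5)*7) + ((-5)*5 - (-8)*5) + ((-8)*(-4) - (-7)*5)
= 211
Area = |211|/2 = 105.5

105.5


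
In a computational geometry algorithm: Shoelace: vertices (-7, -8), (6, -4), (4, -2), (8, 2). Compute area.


Shoelace sum: ((-7)*(-4) - 6*(-8)) + (6*(-2) - 4*(-4)) + (4*2 - 8*(-2)) + (8*(-8) - (-7)*2)
= 54
Area = |54|/2 = 27

27


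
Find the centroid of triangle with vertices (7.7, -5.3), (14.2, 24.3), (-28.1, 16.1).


Centroid = ((x_A+x_B+x_C)/3, (y_A+y_B+y_C)/3)
= ((7.7+14.2+(-28.1))/3, ((-5.3)+24.3+16.1)/3)
= (-2.0667, 11.7)

(-2.0667, 11.7)


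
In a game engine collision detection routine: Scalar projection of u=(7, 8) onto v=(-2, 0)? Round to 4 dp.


u.v = -14, |v| = sqrt(4) = 2
Scalar projection = u.v / |v| = -14 / sqrt(4) = -7

-7


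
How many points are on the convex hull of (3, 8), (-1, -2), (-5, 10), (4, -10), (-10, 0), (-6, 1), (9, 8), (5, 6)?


Convex hull vertices (CCW): (-10, 0), (4, -10), (9, 8), (-5, 10)
Count = 4

4


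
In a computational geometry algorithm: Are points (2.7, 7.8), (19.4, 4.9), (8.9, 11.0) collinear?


Cross product: (19.4-2.7)*(11-7.8) - (4.9-7.8)*(8.9-2.7)
= 71.42

No, not collinear


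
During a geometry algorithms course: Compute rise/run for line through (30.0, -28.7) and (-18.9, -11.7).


slope = (y2-y1)/(x2-x1) = ((-11.7)-(-28.7))/((-18.9)-30) = 17/(-48.9) = -0.3476

-0.3476


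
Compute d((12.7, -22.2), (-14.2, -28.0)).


dx=-26.9, dy=-5.8
d^2 = (-26.9)^2 + (-5.8)^2 = 757.25
d = sqrt(757.25) = 27.5182

27.5182


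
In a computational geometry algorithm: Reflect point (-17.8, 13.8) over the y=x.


Reflection over y=x: (x,y) -> (y,x)
(-17.8, 13.8) -> (13.8, -17.8)

(13.8, -17.8)


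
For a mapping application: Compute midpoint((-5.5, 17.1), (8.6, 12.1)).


M = (((-5.5)+8.6)/2, (17.1+12.1)/2)
= (1.55, 14.6)

(1.55, 14.6)


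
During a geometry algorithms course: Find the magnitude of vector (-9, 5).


|u| = sqrt((-9)^2 + 5^2) = sqrt(106) = 10.2956

10.2956


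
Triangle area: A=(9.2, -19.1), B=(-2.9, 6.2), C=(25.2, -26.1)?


Area = |x_A(y_B-y_C) + x_B(y_C-y_A) + x_C(y_A-y_B)|/2
= |297.16 + 20.3 + (-637.56)|/2
= 320.1/2 = 160.05

160.05


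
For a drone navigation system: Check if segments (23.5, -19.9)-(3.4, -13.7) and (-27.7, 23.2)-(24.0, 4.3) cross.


Cross products: d1=-1260.59, d2=-1319.94, d3=-548.87, d4=-489.52
d1*d2 < 0 and d3*d4 < 0? no

No, they don't intersect


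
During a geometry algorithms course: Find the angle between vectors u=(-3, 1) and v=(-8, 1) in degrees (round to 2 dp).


u.v = 25, |u| = sqrt(10) = 3.1623, |v| = sqrt(65) = 8.0623
cos(theta) = u.v/(|u||v|) = 25/sqrt(650) = 0.980581
theta = acos(0.980581) = 11.31 degrees

11.31 degrees


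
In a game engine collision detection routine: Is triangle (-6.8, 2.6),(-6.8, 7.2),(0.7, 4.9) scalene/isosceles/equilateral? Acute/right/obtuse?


Side lengths squared: AB^2=21.16, BC^2=61.54, CA^2=61.54
Sorted: [21.16, 61.54, 61.54]
By sides: Isosceles, By angles: Acute

Isosceles, Acute


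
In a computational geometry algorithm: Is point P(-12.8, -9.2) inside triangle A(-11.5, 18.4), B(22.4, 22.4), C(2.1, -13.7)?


Cross products: AB x AP = -930.44, BC x BP = -629.24, CA x CP = 417.09
All same sign? no

No, outside


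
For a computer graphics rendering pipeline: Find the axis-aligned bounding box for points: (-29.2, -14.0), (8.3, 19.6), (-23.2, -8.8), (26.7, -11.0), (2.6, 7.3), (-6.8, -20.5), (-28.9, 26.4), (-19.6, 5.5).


x range: [-29.2, 26.7]
y range: [-20.5, 26.4]
Bounding box: (-29.2,-20.5) to (26.7,26.4)

(-29.2,-20.5) to (26.7,26.4)


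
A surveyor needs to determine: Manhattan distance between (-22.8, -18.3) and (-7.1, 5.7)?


|(-22.8)-(-7.1)| + |(-18.3)-5.7| = 15.7 + 24 = 39.7

39.7


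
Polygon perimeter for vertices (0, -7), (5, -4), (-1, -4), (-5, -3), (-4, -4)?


Sides: (0, -7)->(5, -4): sqrt(34) = 5.830952, (5, -4)->(-1, -4): sqrt(36) = 6, (-1, -4)->(-5, -3): sqrt(17) = 4.123106, (-5, -3)->(-4, -4): sqrt(2) = 1.414214, (-4, -4)->(0, -7): sqrt(25) = 5
Sum = 22.368272
Perimeter = 22.3683

22.3683


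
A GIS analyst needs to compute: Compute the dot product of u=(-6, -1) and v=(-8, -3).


u . v = u_x*v_x + u_y*v_y = (-6)*(-8) + (-1)*(-3)
= 48 + 3 = 51

51


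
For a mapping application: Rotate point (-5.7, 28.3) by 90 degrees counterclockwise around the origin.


90° CCW: (x,y) -> (-y, x)
(-5.7,28.3) -> (-28.3, -5.7)

(-28.3, -5.7)


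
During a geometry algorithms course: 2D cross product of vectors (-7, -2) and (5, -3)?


u x v = u_x*v_y - u_y*v_x = (-7)*(-3) - (-2)*5
= 21 - (-10) = 31

31


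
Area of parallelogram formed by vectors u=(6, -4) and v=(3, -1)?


|u x v| = |6*(-1) - (-4)*3|
= |(-6) - (-12)| = 6

6


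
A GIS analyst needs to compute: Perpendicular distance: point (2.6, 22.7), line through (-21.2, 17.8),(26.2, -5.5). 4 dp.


|cross product| = 786.8
|line direction| = sqrt(2789.65) = 52.8171
Distance = 786.8/sqrt(2789.65) = 14.8967

14.8967


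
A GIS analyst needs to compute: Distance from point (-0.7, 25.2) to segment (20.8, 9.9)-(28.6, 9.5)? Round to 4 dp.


Project P onto AB: t = 0 (clamped to [0,1])
Closest point on segment: (20.8, 9.9)
Distance: 26.3883

26.3883


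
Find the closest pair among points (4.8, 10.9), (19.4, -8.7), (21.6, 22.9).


d(P0,P1) = 24.4401, d(P0,P2) = 20.6456, d(P1,P2) = 31.6765
Closest: P0 and P2

Closest pair: (4.8, 10.9) and (21.6, 22.9), distance = 20.6456


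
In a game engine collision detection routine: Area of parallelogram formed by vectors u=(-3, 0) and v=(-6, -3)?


|u x v| = |(-3)*(-3) - 0*(-6)|
= |9 - 0| = 9

9


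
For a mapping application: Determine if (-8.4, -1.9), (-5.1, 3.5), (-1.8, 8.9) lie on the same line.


Cross product: ((-5.1)-(-8.4))*(8.9-(-1.9)) - (3.5-(-1.9))*((-1.8)-(-8.4))
= 0

Yes, collinear


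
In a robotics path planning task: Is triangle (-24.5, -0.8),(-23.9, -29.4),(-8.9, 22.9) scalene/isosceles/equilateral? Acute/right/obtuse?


Side lengths squared: AB^2=818.32, BC^2=2960.29, CA^2=805.05
Sorted: [805.05, 818.32, 2960.29]
By sides: Scalene, By angles: Obtuse

Scalene, Obtuse


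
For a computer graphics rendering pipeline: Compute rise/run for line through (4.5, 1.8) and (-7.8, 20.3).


slope = (y2-y1)/(x2-x1) = (20.3-1.8)/((-7.8)-4.5) = 18.5/(-12.3) = -1.5041

-1.5041


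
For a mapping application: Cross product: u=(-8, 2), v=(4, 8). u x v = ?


u x v = u_x*v_y - u_y*v_x = (-8)*8 - 2*4
= (-64) - 8 = -72

-72


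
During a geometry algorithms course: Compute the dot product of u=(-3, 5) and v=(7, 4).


u . v = u_x*v_x + u_y*v_y = (-3)*7 + 5*4
= (-21) + 20 = -1

-1


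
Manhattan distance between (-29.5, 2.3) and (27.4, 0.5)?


|(-29.5)-27.4| + |2.3-0.5| = 56.9 + 1.8 = 58.7

58.7


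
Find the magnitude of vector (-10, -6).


|u| = sqrt((-10)^2 + (-6)^2) = sqrt(136) = 11.6619

11.6619


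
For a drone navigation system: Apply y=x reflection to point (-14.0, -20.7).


Reflection over y=x: (x,y) -> (y,x)
(-14, -20.7) -> (-20.7, -14)

(-20.7, -14)


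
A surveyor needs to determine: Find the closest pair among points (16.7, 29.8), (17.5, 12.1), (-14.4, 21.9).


d(P0,P1) = 17.7181, d(P0,P2) = 32.0877, d(P1,P2) = 33.3714
Closest: P0 and P1

Closest pair: (16.7, 29.8) and (17.5, 12.1), distance = 17.7181


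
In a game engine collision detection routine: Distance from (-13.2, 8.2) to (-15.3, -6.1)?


dx=-2.1, dy=-14.3
d^2 = (-2.1)^2 + (-14.3)^2 = 208.9
d = sqrt(208.9) = 14.4534

14.4534


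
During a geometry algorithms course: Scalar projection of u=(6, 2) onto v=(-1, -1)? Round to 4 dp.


u.v = -8, |v| = sqrt(2) = 1.4142
Scalar projection = u.v / |v| = -8 / sqrt(2) = -5.6569

-5.6569


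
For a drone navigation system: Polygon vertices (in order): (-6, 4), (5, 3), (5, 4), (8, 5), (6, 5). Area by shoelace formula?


Shoelace sum: ((-6)*3 - 5*4) + (5*4 - 5*3) + (5*5 - 8*4) + (8*5 - 6*5) + (6*4 - (-6)*5)
= 24
Area = |24|/2 = 12

12


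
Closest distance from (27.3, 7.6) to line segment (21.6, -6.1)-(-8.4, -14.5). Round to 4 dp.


Project P onto AB: t = 0 (clamped to [0,1])
Closest point on segment: (21.6, -6.1)
Distance: 14.8385

14.8385


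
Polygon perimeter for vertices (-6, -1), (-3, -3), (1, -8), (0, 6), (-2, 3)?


Sides: (-6, -1)->(-3, -3): sqrt(13) = 3.605551, (-3, -3)->(1, -8): sqrt(41) = 6.403124, (1, -8)->(0, 6): sqrt(197) = 14.035669, (0, 6)->(-2, 3): sqrt(13) = 3.605551, (-2, 3)->(-6, -1): sqrt(32) = 5.656854
Sum = 33.306749
Perimeter = 33.3067

33.3067


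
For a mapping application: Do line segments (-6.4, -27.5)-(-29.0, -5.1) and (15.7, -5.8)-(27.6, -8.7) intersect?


Cross products: d1=-322.32, d2=-121.3, d3=-985.46, d4=-1186.48
d1*d2 < 0 and d3*d4 < 0? no

No, they don't intersect


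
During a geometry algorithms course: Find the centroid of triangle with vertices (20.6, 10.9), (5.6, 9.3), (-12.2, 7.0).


Centroid = ((x_A+x_B+x_C)/3, (y_A+y_B+y_C)/3)
= ((20.6+5.6+(-12.2))/3, (10.9+9.3+7)/3)
= (4.6667, 9.0667)

(4.6667, 9.0667)


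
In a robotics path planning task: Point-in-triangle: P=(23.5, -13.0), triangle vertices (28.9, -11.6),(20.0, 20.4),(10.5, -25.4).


Cross products: AB x AP = 185.26, BC x BP = 477.6, CA x CP = 48.76
All same sign? yes

Yes, inside


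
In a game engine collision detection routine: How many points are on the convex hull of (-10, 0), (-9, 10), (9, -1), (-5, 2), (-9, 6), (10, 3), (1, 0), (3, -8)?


Convex hull vertices (CCW): (-10, 0), (3, -8), (9, -1), (10, 3), (-9, 10)
Count = 5

5


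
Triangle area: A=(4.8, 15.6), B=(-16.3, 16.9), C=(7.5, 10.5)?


Area = |x_A(y_B-y_C) + x_B(y_C-y_A) + x_C(y_A-y_B)|/2
= |30.72 + 83.13 + (-9.75)|/2
= 104.1/2 = 52.05

52.05


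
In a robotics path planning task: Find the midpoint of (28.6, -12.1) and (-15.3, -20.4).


M = ((28.6+(-15.3))/2, ((-12.1)+(-20.4))/2)
= (6.65, -16.25)

(6.65, -16.25)


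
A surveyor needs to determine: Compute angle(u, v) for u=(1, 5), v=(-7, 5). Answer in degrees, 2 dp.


u.v = 18, |u| = sqrt(26) = 5.099, |v| = sqrt(74) = 8.6023
cos(theta) = u.v/(|u||v|) = 18/sqrt(1924) = 0.410365
theta = acos(0.410365) = 65.77 degrees

65.77 degrees


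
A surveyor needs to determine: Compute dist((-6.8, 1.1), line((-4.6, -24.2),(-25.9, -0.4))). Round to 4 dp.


|cross product| = 486.53
|line direction| = sqrt(1020.13) = 31.9395
Distance = 486.53/sqrt(1020.13) = 15.2329

15.2329


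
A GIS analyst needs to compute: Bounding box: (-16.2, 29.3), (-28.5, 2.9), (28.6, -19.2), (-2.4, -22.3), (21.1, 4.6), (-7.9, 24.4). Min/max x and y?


x range: [-28.5, 28.6]
y range: [-22.3, 29.3]
Bounding box: (-28.5,-22.3) to (28.6,29.3)

(-28.5,-22.3) to (28.6,29.3)


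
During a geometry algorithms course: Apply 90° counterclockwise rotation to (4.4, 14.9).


90° CCW: (x,y) -> (-y, x)
(4.4,14.9) -> (-14.9, 4.4)

(-14.9, 4.4)


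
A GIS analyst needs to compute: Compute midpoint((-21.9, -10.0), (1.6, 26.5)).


M = (((-21.9)+1.6)/2, ((-10)+26.5)/2)
= (-10.15, 8.25)

(-10.15, 8.25)


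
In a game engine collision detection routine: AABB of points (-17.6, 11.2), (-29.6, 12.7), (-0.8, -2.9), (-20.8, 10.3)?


x range: [-29.6, -0.8]
y range: [-2.9, 12.7]
Bounding box: (-29.6,-2.9) to (-0.8,12.7)

(-29.6,-2.9) to (-0.8,12.7)


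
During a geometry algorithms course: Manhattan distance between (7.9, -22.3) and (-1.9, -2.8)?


|7.9-(-1.9)| + |(-22.3)-(-2.8)| = 9.8 + 19.5 = 29.3

29.3


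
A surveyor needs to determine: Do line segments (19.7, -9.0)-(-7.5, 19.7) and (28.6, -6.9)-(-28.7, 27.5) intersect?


Cross products: d1=426.49, d2=-282.34, d3=-312.55, d4=396.28
d1*d2 < 0 and d3*d4 < 0? yes

Yes, they intersect


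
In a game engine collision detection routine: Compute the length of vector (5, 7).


|u| = sqrt(5^2 + 7^2) = sqrt(74) = 8.6023

8.6023


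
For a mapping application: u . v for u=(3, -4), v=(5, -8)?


u . v = u_x*v_x + u_y*v_y = 3*5 + (-4)*(-8)
= 15 + 32 = 47

47


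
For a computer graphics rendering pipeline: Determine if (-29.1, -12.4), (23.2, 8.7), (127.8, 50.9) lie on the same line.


Cross product: (23.2-(-29.1))*(50.9-(-12.4)) - (8.7-(-12.4))*(127.8-(-29.1))
= 0

Yes, collinear


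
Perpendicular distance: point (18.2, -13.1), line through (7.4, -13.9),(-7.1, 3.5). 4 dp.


|cross product| = 199.52
|line direction| = sqrt(513.01) = 22.6497
Distance = 199.52/sqrt(513.01) = 8.8089

8.8089


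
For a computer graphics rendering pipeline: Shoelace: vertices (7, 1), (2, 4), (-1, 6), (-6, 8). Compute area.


Shoelace sum: (7*4 - 2*1) + (2*6 - (-1)*4) + ((-1)*8 - (-6)*6) + ((-6)*1 - 7*8)
= 8
Area = |8|/2 = 4

4


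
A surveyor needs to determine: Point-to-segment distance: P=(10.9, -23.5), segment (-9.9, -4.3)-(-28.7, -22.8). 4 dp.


Project P onto AB: t = 0 (clamped to [0,1])
Closest point on segment: (-9.9, -4.3)
Distance: 28.3069

28.3069


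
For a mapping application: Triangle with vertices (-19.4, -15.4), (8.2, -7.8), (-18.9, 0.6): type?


Side lengths squared: AB^2=819.52, BC^2=804.97, CA^2=256.25
Sorted: [256.25, 804.97, 819.52]
By sides: Scalene, By angles: Acute

Scalene, Acute


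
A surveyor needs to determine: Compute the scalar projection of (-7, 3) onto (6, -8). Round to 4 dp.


u.v = -66, |v| = sqrt(100) = 10
Scalar projection = u.v / |v| = -66 / sqrt(100) = -6.6

-6.6


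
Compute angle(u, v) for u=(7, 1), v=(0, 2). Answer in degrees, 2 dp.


u.v = 2, |u| = sqrt(50) = 7.0711, |v| = sqrt(4) = 2
cos(theta) = u.v/(|u||v|) = 2/sqrt(200) = 0.141421
theta = acos(0.141421) = 81.87 degrees

81.87 degrees


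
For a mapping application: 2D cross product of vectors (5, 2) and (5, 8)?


u x v = u_x*v_y - u_y*v_x = 5*8 - 2*5
= 40 - 10 = 30

30


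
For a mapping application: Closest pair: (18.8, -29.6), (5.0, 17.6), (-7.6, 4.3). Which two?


d(P0,P1) = 49.176, d(P0,P2) = 42.9671, d(P1,P2) = 18.3208
Closest: P1 and P2

Closest pair: (5.0, 17.6) and (-7.6, 4.3), distance = 18.3208


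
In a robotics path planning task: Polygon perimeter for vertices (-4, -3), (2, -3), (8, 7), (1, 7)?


Sides: (-4, -3)->(2, -3): sqrt(36) = 6, (2, -3)->(8, 7): sqrt(136) = 11.661904, (8, 7)->(1, 7): sqrt(49) = 7, (1, 7)->(-4, -3): sqrt(125) = 11.18034
Sum = 35.842244
Perimeter = 35.8422

35.8422


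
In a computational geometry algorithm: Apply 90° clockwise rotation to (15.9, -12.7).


90° CW: (x,y) -> (y, -x)
(15.9,-12.7) -> (-12.7, -15.9)

(-12.7, -15.9)


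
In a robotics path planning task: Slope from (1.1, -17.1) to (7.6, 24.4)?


slope = (y2-y1)/(x2-x1) = (24.4-(-17.1))/(7.6-1.1) = 41.5/6.5 = 6.3846

6.3846


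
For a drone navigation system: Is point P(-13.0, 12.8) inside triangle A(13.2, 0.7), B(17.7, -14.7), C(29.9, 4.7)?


Cross products: AB x AP = -349.03, BC x BP = 931.08, CA x CP = -306.87
All same sign? no

No, outside


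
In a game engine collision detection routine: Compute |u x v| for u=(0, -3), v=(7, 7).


|u x v| = |0*7 - (-3)*7|
= |0 - (-21)| = 21

21


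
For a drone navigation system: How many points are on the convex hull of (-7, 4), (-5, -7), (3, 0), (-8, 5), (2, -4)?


Convex hull vertices (CCW): (-8, 5), (-5, -7), (2, -4), (3, 0)
Count = 4

4
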